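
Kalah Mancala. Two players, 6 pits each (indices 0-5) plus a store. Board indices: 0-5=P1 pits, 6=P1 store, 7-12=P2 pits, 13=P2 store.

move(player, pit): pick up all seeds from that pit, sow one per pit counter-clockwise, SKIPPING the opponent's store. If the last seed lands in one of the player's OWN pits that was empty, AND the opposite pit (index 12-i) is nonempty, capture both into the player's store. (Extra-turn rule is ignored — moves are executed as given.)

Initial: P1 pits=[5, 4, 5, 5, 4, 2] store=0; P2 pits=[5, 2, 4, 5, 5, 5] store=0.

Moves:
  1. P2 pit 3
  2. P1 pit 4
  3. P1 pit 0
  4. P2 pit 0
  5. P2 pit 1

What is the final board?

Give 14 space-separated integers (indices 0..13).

Move 1: P2 pit3 -> P1=[6,5,5,5,4,2](0) P2=[5,2,4,0,6,6](1)
Move 2: P1 pit4 -> P1=[6,5,5,5,0,3](1) P2=[6,3,4,0,6,6](1)
Move 3: P1 pit0 -> P1=[0,6,6,6,1,4](2) P2=[6,3,4,0,6,6](1)
Move 4: P2 pit0 -> P1=[0,6,6,6,1,4](2) P2=[0,4,5,1,7,7](2)
Move 5: P2 pit1 -> P1=[0,6,6,6,1,4](2) P2=[0,0,6,2,8,8](2)

Answer: 0 6 6 6 1 4 2 0 0 6 2 8 8 2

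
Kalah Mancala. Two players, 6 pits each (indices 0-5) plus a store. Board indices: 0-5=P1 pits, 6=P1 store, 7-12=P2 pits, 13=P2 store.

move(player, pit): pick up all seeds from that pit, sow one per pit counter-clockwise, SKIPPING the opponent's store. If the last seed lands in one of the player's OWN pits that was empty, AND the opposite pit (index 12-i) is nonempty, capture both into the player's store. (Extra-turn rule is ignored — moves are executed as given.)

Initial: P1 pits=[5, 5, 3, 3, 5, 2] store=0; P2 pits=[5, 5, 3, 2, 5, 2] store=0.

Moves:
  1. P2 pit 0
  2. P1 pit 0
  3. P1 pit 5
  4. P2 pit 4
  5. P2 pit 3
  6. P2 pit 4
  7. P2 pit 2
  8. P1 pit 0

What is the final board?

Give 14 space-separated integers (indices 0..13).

Move 1: P2 pit0 -> P1=[5,5,3,3,5,2](0) P2=[0,6,4,3,6,3](0)
Move 2: P1 pit0 -> P1=[0,6,4,4,6,3](0) P2=[0,6,4,3,6,3](0)
Move 3: P1 pit5 -> P1=[0,6,4,4,6,0](1) P2=[1,7,4,3,6,3](0)
Move 4: P2 pit4 -> P1=[1,7,5,5,6,0](1) P2=[1,7,4,3,0,4](1)
Move 5: P2 pit3 -> P1=[1,7,5,5,6,0](1) P2=[1,7,4,0,1,5](2)
Move 6: P2 pit4 -> P1=[1,7,5,5,6,0](1) P2=[1,7,4,0,0,6](2)
Move 7: P2 pit2 -> P1=[1,7,5,5,6,0](1) P2=[1,7,0,1,1,7](3)
Move 8: P1 pit0 -> P1=[0,8,5,5,6,0](1) P2=[1,7,0,1,1,7](3)

Answer: 0 8 5 5 6 0 1 1 7 0 1 1 7 3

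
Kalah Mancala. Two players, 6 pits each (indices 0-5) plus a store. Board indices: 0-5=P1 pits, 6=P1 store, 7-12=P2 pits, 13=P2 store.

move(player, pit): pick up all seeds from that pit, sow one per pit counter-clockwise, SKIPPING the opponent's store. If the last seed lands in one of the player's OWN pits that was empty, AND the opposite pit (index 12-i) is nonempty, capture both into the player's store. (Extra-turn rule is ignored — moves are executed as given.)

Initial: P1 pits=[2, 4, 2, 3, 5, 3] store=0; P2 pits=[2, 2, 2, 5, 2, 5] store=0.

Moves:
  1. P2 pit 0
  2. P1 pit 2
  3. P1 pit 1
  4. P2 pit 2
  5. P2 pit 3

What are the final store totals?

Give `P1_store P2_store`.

Move 1: P2 pit0 -> P1=[2,4,2,3,5,3](0) P2=[0,3,3,5,2,5](0)
Move 2: P1 pit2 -> P1=[2,4,0,4,6,3](0) P2=[0,3,3,5,2,5](0)
Move 3: P1 pit1 -> P1=[2,0,1,5,7,4](0) P2=[0,3,3,5,2,5](0)
Move 4: P2 pit2 -> P1=[2,0,1,5,7,4](0) P2=[0,3,0,6,3,6](0)
Move 5: P2 pit3 -> P1=[3,1,2,5,7,4](0) P2=[0,3,0,0,4,7](1)

Answer: 0 1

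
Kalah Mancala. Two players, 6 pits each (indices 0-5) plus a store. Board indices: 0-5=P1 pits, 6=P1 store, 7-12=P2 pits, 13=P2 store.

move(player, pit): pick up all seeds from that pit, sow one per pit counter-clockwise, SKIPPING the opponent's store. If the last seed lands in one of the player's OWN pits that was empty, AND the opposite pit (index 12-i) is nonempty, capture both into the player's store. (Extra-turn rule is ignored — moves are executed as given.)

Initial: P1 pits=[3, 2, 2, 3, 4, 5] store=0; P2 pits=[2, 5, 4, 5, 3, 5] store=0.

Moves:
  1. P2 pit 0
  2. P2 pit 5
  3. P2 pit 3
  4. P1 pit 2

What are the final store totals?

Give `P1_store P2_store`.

Answer: 0 2

Derivation:
Move 1: P2 pit0 -> P1=[3,2,2,3,4,5](0) P2=[0,6,5,5,3,5](0)
Move 2: P2 pit5 -> P1=[4,3,3,4,4,5](0) P2=[0,6,5,5,3,0](1)
Move 3: P2 pit3 -> P1=[5,4,3,4,4,5](0) P2=[0,6,5,0,4,1](2)
Move 4: P1 pit2 -> P1=[5,4,0,5,5,6](0) P2=[0,6,5,0,4,1](2)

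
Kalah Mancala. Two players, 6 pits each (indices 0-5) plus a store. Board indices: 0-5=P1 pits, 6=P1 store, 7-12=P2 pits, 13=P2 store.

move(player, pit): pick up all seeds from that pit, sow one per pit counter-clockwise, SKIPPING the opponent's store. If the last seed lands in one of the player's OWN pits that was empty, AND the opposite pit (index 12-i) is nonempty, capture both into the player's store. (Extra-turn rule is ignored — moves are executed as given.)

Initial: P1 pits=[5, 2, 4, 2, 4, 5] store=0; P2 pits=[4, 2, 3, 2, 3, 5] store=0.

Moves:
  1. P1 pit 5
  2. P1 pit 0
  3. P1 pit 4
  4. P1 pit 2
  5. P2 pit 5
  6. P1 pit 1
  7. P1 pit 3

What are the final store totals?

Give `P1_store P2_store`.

Move 1: P1 pit5 -> P1=[5,2,4,2,4,0](1) P2=[5,3,4,3,3,5](0)
Move 2: P1 pit0 -> P1=[0,3,5,3,5,0](7) P2=[0,3,4,3,3,5](0)
Move 3: P1 pit4 -> P1=[0,3,5,3,0,1](8) P2=[1,4,5,3,3,5](0)
Move 4: P1 pit2 -> P1=[0,3,0,4,1,2](9) P2=[2,4,5,3,3,5](0)
Move 5: P2 pit5 -> P1=[1,4,1,5,1,2](9) P2=[2,4,5,3,3,0](1)
Move 6: P1 pit1 -> P1=[1,0,2,6,2,3](9) P2=[2,4,5,3,3,0](1)
Move 7: P1 pit3 -> P1=[1,0,2,0,3,4](10) P2=[3,5,6,3,3,0](1)

Answer: 10 1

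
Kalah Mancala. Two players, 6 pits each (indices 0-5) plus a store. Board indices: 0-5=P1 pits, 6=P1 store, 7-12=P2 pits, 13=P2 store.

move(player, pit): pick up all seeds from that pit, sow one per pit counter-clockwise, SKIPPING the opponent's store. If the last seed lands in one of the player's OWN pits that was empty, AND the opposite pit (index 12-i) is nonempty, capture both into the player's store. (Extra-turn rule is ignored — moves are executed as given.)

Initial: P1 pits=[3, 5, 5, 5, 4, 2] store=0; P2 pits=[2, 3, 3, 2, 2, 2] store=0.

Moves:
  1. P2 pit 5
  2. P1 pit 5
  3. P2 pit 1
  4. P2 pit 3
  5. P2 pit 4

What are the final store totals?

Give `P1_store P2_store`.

Move 1: P2 pit5 -> P1=[4,5,5,5,4,2](0) P2=[2,3,3,2,2,0](1)
Move 2: P1 pit5 -> P1=[4,5,5,5,4,0](1) P2=[3,3,3,2,2,0](1)
Move 3: P2 pit1 -> P1=[4,5,5,5,4,0](1) P2=[3,0,4,3,3,0](1)
Move 4: P2 pit3 -> P1=[4,5,5,5,4,0](1) P2=[3,0,4,0,4,1](2)
Move 5: P2 pit4 -> P1=[5,6,5,5,4,0](1) P2=[3,0,4,0,0,2](3)

Answer: 1 3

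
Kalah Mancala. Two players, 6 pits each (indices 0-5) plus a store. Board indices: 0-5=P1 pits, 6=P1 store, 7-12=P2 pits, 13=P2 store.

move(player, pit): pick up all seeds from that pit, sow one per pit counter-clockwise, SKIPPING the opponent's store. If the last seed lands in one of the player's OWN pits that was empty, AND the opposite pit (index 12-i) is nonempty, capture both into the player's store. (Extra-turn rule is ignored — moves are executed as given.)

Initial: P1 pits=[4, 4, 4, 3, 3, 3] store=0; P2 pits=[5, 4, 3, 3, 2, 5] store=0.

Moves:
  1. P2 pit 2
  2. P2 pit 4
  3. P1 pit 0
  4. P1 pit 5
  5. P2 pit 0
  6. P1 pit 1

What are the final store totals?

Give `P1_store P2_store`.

Answer: 2 2

Derivation:
Move 1: P2 pit2 -> P1=[4,4,4,3,3,3](0) P2=[5,4,0,4,3,6](0)
Move 2: P2 pit4 -> P1=[5,4,4,3,3,3](0) P2=[5,4,0,4,0,7](1)
Move 3: P1 pit0 -> P1=[0,5,5,4,4,4](0) P2=[5,4,0,4,0,7](1)
Move 4: P1 pit5 -> P1=[0,5,5,4,4,0](1) P2=[6,5,1,4,0,7](1)
Move 5: P2 pit0 -> P1=[0,5,5,4,4,0](1) P2=[0,6,2,5,1,8](2)
Move 6: P1 pit1 -> P1=[0,0,6,5,5,1](2) P2=[0,6,2,5,1,8](2)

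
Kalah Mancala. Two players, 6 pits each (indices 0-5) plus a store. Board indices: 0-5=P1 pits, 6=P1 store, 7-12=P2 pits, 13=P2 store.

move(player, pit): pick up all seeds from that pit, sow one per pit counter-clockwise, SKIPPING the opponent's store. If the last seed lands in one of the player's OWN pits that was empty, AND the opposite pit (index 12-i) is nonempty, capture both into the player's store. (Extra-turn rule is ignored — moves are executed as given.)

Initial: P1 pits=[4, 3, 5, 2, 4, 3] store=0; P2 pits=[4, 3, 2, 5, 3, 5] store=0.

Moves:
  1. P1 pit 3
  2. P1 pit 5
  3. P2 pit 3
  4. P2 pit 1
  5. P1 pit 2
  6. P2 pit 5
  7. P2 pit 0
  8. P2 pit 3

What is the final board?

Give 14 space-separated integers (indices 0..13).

Answer: 6 5 1 2 7 2 2 0 1 5 0 7 2 3

Derivation:
Move 1: P1 pit3 -> P1=[4,3,5,0,5,4](0) P2=[4,3,2,5,3,5](0)
Move 2: P1 pit5 -> P1=[4,3,5,0,5,0](1) P2=[5,4,3,5,3,5](0)
Move 3: P2 pit3 -> P1=[5,4,5,0,5,0](1) P2=[5,4,3,0,4,6](1)
Move 4: P2 pit1 -> P1=[5,4,5,0,5,0](1) P2=[5,0,4,1,5,7](1)
Move 5: P1 pit2 -> P1=[5,4,0,1,6,1](2) P2=[6,0,4,1,5,7](1)
Move 6: P2 pit5 -> P1=[6,5,1,2,7,2](2) P2=[6,0,4,1,5,0](2)
Move 7: P2 pit0 -> P1=[6,5,1,2,7,2](2) P2=[0,1,5,2,6,1](3)
Move 8: P2 pit3 -> P1=[6,5,1,2,7,2](2) P2=[0,1,5,0,7,2](3)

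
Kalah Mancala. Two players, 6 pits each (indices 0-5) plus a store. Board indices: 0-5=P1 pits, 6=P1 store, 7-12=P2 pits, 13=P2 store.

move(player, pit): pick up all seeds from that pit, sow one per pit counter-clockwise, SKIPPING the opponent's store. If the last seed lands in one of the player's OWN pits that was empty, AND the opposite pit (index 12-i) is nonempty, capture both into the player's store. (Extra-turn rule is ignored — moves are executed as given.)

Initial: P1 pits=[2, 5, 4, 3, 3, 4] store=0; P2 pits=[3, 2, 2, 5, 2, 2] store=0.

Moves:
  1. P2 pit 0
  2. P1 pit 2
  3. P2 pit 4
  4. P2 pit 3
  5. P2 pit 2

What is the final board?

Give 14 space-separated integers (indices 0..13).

Answer: 3 6 1 4 4 5 1 0 3 0 1 2 5 2

Derivation:
Move 1: P2 pit0 -> P1=[2,5,4,3,3,4](0) P2=[0,3,3,6,2,2](0)
Move 2: P1 pit2 -> P1=[2,5,0,4,4,5](1) P2=[0,3,3,6,2,2](0)
Move 3: P2 pit4 -> P1=[2,5,0,4,4,5](1) P2=[0,3,3,6,0,3](1)
Move 4: P2 pit3 -> P1=[3,6,1,4,4,5](1) P2=[0,3,3,0,1,4](2)
Move 5: P2 pit2 -> P1=[3,6,1,4,4,5](1) P2=[0,3,0,1,2,5](2)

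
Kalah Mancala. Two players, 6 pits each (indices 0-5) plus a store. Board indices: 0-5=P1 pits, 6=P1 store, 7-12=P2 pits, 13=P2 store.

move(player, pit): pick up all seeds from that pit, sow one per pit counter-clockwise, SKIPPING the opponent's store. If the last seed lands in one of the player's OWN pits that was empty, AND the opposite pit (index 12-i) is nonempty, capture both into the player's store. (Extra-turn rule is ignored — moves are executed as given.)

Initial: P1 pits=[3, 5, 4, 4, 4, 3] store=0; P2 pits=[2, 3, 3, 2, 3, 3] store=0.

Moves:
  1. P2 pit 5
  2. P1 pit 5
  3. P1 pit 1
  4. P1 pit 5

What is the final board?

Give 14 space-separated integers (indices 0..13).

Move 1: P2 pit5 -> P1=[4,6,4,4,4,3](0) P2=[2,3,3,2,3,0](1)
Move 2: P1 pit5 -> P1=[4,6,4,4,4,0](1) P2=[3,4,3,2,3,0](1)
Move 3: P1 pit1 -> P1=[4,0,5,5,5,1](2) P2=[4,4,3,2,3,0](1)
Move 4: P1 pit5 -> P1=[4,0,5,5,5,0](3) P2=[4,4,3,2,3,0](1)

Answer: 4 0 5 5 5 0 3 4 4 3 2 3 0 1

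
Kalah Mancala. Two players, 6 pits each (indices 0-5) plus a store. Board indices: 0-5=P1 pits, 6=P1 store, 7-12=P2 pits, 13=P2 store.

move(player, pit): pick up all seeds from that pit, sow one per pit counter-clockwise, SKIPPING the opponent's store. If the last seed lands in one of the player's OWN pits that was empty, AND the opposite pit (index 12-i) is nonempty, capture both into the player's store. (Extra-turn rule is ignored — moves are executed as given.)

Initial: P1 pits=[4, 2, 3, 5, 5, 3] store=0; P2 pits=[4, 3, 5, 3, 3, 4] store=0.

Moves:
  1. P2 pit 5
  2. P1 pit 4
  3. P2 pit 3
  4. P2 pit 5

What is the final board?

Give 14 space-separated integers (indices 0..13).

Move 1: P2 pit5 -> P1=[5,3,4,5,5,3](0) P2=[4,3,5,3,3,0](1)
Move 2: P1 pit4 -> P1=[5,3,4,5,0,4](1) P2=[5,4,6,3,3,0](1)
Move 3: P2 pit3 -> P1=[5,3,4,5,0,4](1) P2=[5,4,6,0,4,1](2)
Move 4: P2 pit5 -> P1=[5,3,4,5,0,4](1) P2=[5,4,6,0,4,0](3)

Answer: 5 3 4 5 0 4 1 5 4 6 0 4 0 3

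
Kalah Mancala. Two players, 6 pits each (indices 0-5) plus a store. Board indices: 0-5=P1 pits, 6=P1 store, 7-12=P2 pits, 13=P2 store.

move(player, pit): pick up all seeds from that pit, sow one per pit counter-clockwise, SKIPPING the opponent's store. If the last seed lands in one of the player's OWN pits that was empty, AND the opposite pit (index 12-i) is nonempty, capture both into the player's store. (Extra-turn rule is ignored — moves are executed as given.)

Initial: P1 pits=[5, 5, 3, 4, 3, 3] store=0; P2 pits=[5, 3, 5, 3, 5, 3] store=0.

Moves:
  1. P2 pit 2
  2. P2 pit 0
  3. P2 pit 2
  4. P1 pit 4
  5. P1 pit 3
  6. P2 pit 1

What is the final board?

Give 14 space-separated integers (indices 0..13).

Move 1: P2 pit2 -> P1=[6,5,3,4,3,3](0) P2=[5,3,0,4,6,4](1)
Move 2: P2 pit0 -> P1=[6,5,3,4,3,3](0) P2=[0,4,1,5,7,5](1)
Move 3: P2 pit2 -> P1=[6,5,3,4,3,3](0) P2=[0,4,0,6,7,5](1)
Move 4: P1 pit4 -> P1=[6,5,3,4,0,4](1) P2=[1,4,0,6,7,5](1)
Move 5: P1 pit3 -> P1=[6,5,3,0,1,5](2) P2=[2,4,0,6,7,5](1)
Move 6: P2 pit1 -> P1=[6,5,3,0,1,5](2) P2=[2,0,1,7,8,6](1)

Answer: 6 5 3 0 1 5 2 2 0 1 7 8 6 1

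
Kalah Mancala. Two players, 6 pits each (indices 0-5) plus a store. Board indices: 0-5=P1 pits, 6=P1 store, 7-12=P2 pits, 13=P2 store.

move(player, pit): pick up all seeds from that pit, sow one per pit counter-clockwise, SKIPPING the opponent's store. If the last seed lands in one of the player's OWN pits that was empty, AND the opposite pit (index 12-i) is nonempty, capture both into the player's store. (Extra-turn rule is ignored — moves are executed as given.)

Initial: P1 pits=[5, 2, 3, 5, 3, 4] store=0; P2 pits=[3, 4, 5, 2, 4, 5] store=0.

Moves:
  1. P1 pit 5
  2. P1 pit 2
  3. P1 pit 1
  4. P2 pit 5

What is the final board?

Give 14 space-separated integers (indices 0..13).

Move 1: P1 pit5 -> P1=[5,2,3,5,3,0](1) P2=[4,5,6,2,4,5](0)
Move 2: P1 pit2 -> P1=[5,2,0,6,4,0](6) P2=[0,5,6,2,4,5](0)
Move 3: P1 pit1 -> P1=[5,0,1,7,4,0](6) P2=[0,5,6,2,4,5](0)
Move 4: P2 pit5 -> P1=[6,1,2,8,4,0](6) P2=[0,5,6,2,4,0](1)

Answer: 6 1 2 8 4 0 6 0 5 6 2 4 0 1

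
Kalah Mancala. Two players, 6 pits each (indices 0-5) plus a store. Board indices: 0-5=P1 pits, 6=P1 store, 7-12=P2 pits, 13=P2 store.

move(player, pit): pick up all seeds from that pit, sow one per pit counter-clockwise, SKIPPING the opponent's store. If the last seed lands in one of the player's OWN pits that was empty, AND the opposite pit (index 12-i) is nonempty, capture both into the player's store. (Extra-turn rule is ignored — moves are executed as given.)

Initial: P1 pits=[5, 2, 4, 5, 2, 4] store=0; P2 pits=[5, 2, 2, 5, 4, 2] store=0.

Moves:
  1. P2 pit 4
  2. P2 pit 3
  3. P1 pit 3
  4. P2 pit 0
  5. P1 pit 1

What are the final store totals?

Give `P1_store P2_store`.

Answer: 1 3

Derivation:
Move 1: P2 pit4 -> P1=[6,3,4,5,2,4](0) P2=[5,2,2,5,0,3](1)
Move 2: P2 pit3 -> P1=[7,4,4,5,2,4](0) P2=[5,2,2,0,1,4](2)
Move 3: P1 pit3 -> P1=[7,4,4,0,3,5](1) P2=[6,3,2,0,1,4](2)
Move 4: P2 pit0 -> P1=[7,4,4,0,3,5](1) P2=[0,4,3,1,2,5](3)
Move 5: P1 pit1 -> P1=[7,0,5,1,4,6](1) P2=[0,4,3,1,2,5](3)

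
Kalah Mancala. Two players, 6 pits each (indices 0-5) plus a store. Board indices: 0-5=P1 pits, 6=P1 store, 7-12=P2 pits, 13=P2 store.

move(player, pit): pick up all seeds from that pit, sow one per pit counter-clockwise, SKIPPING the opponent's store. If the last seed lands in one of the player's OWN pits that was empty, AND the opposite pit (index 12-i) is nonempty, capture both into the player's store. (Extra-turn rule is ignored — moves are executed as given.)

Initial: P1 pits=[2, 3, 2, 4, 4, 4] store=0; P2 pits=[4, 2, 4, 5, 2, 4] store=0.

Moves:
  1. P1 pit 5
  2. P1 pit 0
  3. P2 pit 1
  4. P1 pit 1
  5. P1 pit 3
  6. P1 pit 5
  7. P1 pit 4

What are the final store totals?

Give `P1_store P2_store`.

Answer: 10 0

Derivation:
Move 1: P1 pit5 -> P1=[2,3,2,4,4,0](1) P2=[5,3,5,5,2,4](0)
Move 2: P1 pit0 -> P1=[0,4,3,4,4,0](1) P2=[5,3,5,5,2,4](0)
Move 3: P2 pit1 -> P1=[0,4,3,4,4,0](1) P2=[5,0,6,6,3,4](0)
Move 4: P1 pit1 -> P1=[0,0,4,5,5,0](7) P2=[0,0,6,6,3,4](0)
Move 5: P1 pit3 -> P1=[0,0,4,0,6,1](8) P2=[1,1,6,6,3,4](0)
Move 6: P1 pit5 -> P1=[0,0,4,0,6,0](9) P2=[1,1,6,6,3,4](0)
Move 7: P1 pit4 -> P1=[0,0,4,0,0,1](10) P2=[2,2,7,7,3,4](0)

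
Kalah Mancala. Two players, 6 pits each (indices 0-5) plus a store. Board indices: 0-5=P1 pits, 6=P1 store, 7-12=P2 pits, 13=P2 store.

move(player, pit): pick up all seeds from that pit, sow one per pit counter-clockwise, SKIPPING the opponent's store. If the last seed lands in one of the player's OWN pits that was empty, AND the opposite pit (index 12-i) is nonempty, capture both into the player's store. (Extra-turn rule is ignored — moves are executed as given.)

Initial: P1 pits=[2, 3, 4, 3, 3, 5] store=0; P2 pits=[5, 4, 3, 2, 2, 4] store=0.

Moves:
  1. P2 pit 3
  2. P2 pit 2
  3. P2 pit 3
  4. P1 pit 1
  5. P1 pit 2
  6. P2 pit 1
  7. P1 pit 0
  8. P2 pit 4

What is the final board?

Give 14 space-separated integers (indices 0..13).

Answer: 1 2 1 6 5 6 3 6 0 1 0 0 8 1

Derivation:
Move 1: P2 pit3 -> P1=[2,3,4,3,3,5](0) P2=[5,4,3,0,3,5](0)
Move 2: P2 pit2 -> P1=[2,3,4,3,3,5](0) P2=[5,4,0,1,4,6](0)
Move 3: P2 pit3 -> P1=[2,3,4,3,3,5](0) P2=[5,4,0,0,5,6](0)
Move 4: P1 pit1 -> P1=[2,0,5,4,4,5](0) P2=[5,4,0,0,5,6](0)
Move 5: P1 pit2 -> P1=[2,0,0,5,5,6](1) P2=[6,4,0,0,5,6](0)
Move 6: P2 pit1 -> P1=[2,0,0,5,5,6](1) P2=[6,0,1,1,6,7](0)
Move 7: P1 pit0 -> P1=[0,1,0,5,5,6](3) P2=[6,0,1,0,6,7](0)
Move 8: P2 pit4 -> P1=[1,2,1,6,5,6](3) P2=[6,0,1,0,0,8](1)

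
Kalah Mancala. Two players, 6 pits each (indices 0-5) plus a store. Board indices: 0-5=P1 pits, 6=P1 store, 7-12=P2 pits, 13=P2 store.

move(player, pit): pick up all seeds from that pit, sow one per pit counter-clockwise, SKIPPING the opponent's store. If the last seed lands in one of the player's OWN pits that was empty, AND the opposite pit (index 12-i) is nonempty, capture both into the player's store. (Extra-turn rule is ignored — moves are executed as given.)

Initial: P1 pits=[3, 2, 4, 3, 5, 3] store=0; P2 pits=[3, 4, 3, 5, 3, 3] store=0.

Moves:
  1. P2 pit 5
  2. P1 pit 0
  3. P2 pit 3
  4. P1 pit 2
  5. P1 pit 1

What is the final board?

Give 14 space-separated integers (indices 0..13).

Move 1: P2 pit5 -> P1=[4,3,4,3,5,3](0) P2=[3,4,3,5,3,0](1)
Move 2: P1 pit0 -> P1=[0,4,5,4,6,3](0) P2=[3,4,3,5,3,0](1)
Move 3: P2 pit3 -> P1=[1,5,5,4,6,3](0) P2=[3,4,3,0,4,1](2)
Move 4: P1 pit2 -> P1=[1,5,0,5,7,4](1) P2=[4,4,3,0,4,1](2)
Move 5: P1 pit1 -> P1=[1,0,1,6,8,5](2) P2=[4,4,3,0,4,1](2)

Answer: 1 0 1 6 8 5 2 4 4 3 0 4 1 2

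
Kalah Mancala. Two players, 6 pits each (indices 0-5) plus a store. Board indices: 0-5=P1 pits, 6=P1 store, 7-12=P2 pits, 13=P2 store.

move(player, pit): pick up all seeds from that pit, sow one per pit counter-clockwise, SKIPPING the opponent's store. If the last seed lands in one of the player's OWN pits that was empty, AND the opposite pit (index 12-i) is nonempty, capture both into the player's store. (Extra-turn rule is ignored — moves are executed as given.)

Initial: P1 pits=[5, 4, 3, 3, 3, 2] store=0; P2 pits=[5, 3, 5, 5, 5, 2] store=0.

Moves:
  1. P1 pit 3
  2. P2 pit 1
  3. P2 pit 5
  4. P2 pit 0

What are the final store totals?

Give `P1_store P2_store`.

Move 1: P1 pit3 -> P1=[5,4,3,0,4,3](1) P2=[5,3,5,5,5,2](0)
Move 2: P2 pit1 -> P1=[5,4,3,0,4,3](1) P2=[5,0,6,6,6,2](0)
Move 3: P2 pit5 -> P1=[6,4,3,0,4,3](1) P2=[5,0,6,6,6,0](1)
Move 4: P2 pit0 -> P1=[0,4,3,0,4,3](1) P2=[0,1,7,7,7,0](8)

Answer: 1 8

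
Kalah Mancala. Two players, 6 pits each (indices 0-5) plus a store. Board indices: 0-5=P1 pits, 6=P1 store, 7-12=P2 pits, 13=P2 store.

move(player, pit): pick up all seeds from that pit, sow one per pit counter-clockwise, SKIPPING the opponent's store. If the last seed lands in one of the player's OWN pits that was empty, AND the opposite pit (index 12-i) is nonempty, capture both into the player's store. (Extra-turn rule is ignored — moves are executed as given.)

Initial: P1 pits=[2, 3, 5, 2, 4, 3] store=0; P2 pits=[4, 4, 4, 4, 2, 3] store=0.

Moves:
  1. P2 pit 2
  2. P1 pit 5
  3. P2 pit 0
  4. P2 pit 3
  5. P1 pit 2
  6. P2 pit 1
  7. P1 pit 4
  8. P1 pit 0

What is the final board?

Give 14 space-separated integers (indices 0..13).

Move 1: P2 pit2 -> P1=[2,3,5,2,4,3](0) P2=[4,4,0,5,3,4](1)
Move 2: P1 pit5 -> P1=[2,3,5,2,4,0](1) P2=[5,5,0,5,3,4](1)
Move 3: P2 pit0 -> P1=[2,3,5,2,4,0](1) P2=[0,6,1,6,4,5](1)
Move 4: P2 pit3 -> P1=[3,4,6,2,4,0](1) P2=[0,6,1,0,5,6](2)
Move 5: P1 pit2 -> P1=[3,4,0,3,5,1](2) P2=[1,7,1,0,5,6](2)
Move 6: P2 pit1 -> P1=[4,5,0,3,5,1](2) P2=[1,0,2,1,6,7](3)
Move 7: P1 pit4 -> P1=[4,5,0,3,0,2](3) P2=[2,1,3,1,6,7](3)
Move 8: P1 pit0 -> P1=[0,6,1,4,0,2](5) P2=[2,0,3,1,6,7](3)

Answer: 0 6 1 4 0 2 5 2 0 3 1 6 7 3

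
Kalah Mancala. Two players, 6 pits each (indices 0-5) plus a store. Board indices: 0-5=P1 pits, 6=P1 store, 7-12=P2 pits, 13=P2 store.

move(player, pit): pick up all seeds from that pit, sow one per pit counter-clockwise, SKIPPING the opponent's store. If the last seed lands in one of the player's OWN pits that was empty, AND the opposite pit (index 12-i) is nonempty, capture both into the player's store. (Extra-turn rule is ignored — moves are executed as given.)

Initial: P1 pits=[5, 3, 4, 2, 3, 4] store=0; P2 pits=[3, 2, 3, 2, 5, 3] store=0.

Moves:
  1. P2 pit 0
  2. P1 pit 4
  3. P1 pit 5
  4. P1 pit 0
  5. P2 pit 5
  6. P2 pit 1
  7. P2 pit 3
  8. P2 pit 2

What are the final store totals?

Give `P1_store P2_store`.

Move 1: P2 pit0 -> P1=[5,3,4,2,3,4](0) P2=[0,3,4,3,5,3](0)
Move 2: P1 pit4 -> P1=[5,3,4,2,0,5](1) P2=[1,3,4,3,5,3](0)
Move 3: P1 pit5 -> P1=[5,3,4,2,0,0](2) P2=[2,4,5,4,5,3](0)
Move 4: P1 pit0 -> P1=[0,4,5,3,1,0](5) P2=[0,4,5,4,5,3](0)
Move 5: P2 pit5 -> P1=[1,5,5,3,1,0](5) P2=[0,4,5,4,5,0](1)
Move 6: P2 pit1 -> P1=[0,5,5,3,1,0](5) P2=[0,0,6,5,6,0](3)
Move 7: P2 pit3 -> P1=[1,6,5,3,1,0](5) P2=[0,0,6,0,7,1](4)
Move 8: P2 pit2 -> P1=[2,7,5,3,1,0](5) P2=[0,0,0,1,8,2](5)

Answer: 5 5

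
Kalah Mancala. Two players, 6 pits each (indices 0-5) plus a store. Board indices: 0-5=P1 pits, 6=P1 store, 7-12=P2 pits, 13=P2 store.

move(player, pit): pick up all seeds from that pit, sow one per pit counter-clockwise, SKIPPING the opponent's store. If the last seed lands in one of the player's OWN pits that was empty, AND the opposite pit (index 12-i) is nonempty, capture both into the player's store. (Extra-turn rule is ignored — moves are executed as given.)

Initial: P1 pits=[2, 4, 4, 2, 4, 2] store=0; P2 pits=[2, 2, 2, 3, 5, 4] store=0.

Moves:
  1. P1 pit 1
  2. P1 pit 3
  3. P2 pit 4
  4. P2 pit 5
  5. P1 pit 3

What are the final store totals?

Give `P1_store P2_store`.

Answer: 1 2

Derivation:
Move 1: P1 pit1 -> P1=[2,0,5,3,5,3](0) P2=[2,2,2,3,5,4](0)
Move 2: P1 pit3 -> P1=[2,0,5,0,6,4](1) P2=[2,2,2,3,5,4](0)
Move 3: P2 pit4 -> P1=[3,1,6,0,6,4](1) P2=[2,2,2,3,0,5](1)
Move 4: P2 pit5 -> P1=[4,2,7,1,6,4](1) P2=[2,2,2,3,0,0](2)
Move 5: P1 pit3 -> P1=[4,2,7,0,7,4](1) P2=[2,2,2,3,0,0](2)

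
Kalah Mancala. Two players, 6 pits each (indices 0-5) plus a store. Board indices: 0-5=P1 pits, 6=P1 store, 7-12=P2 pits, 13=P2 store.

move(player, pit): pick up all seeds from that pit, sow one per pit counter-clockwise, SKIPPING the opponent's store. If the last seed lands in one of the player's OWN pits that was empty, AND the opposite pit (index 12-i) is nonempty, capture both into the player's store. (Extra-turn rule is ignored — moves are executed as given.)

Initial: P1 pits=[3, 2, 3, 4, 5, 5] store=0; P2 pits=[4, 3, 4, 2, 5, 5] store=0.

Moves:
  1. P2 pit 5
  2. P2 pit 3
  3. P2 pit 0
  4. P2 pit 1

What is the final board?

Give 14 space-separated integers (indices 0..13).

Answer: 0 3 4 5 5 5 0 0 0 6 2 8 1 6

Derivation:
Move 1: P2 pit5 -> P1=[4,3,4,5,5,5](0) P2=[4,3,4,2,5,0](1)
Move 2: P2 pit3 -> P1=[0,3,4,5,5,5](0) P2=[4,3,4,0,6,0](6)
Move 3: P2 pit0 -> P1=[0,3,4,5,5,5](0) P2=[0,4,5,1,7,0](6)
Move 4: P2 pit1 -> P1=[0,3,4,5,5,5](0) P2=[0,0,6,2,8,1](6)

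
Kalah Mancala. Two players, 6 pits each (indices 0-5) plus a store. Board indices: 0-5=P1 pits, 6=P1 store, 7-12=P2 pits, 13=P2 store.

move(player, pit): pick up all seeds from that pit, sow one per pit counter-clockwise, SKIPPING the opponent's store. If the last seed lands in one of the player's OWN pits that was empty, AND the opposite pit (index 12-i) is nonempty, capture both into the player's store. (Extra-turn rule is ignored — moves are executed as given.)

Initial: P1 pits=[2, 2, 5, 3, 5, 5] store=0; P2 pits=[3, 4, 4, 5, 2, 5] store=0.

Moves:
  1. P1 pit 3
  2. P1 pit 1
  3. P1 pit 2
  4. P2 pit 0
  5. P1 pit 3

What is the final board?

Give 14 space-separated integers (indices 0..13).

Answer: 2 0 0 0 8 7 7 0 6 1 6 3 5 0

Derivation:
Move 1: P1 pit3 -> P1=[2,2,5,0,6,6](1) P2=[3,4,4,5,2,5](0)
Move 2: P1 pit1 -> P1=[2,0,6,0,6,6](6) P2=[3,4,0,5,2,5](0)
Move 3: P1 pit2 -> P1=[2,0,0,1,7,7](7) P2=[4,5,0,5,2,5](0)
Move 4: P2 pit0 -> P1=[2,0,0,1,7,7](7) P2=[0,6,1,6,3,5](0)
Move 5: P1 pit3 -> P1=[2,0,0,0,8,7](7) P2=[0,6,1,6,3,5](0)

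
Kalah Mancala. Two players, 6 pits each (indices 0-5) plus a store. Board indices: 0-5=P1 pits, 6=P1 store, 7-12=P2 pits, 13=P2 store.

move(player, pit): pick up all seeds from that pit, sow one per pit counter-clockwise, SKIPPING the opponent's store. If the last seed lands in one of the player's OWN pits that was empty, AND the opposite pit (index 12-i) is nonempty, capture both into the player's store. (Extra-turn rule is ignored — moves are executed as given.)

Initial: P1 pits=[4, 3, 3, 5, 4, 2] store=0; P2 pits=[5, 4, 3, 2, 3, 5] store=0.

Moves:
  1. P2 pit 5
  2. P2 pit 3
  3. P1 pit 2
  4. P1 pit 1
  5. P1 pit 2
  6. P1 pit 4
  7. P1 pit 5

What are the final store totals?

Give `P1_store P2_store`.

Move 1: P2 pit5 -> P1=[5,4,4,6,4,2](0) P2=[5,4,3,2,3,0](1)
Move 2: P2 pit3 -> P1=[0,4,4,6,4,2](0) P2=[5,4,3,0,4,0](7)
Move 3: P1 pit2 -> P1=[0,4,0,7,5,3](1) P2=[5,4,3,0,4,0](7)
Move 4: P1 pit1 -> P1=[0,0,1,8,6,4](1) P2=[5,4,3,0,4,0](7)
Move 5: P1 pit2 -> P1=[0,0,0,9,6,4](1) P2=[5,4,3,0,4,0](7)
Move 6: P1 pit4 -> P1=[0,0,0,9,0,5](2) P2=[6,5,4,1,4,0](7)
Move 7: P1 pit5 -> P1=[0,0,0,9,0,0](3) P2=[7,6,5,2,4,0](7)

Answer: 3 7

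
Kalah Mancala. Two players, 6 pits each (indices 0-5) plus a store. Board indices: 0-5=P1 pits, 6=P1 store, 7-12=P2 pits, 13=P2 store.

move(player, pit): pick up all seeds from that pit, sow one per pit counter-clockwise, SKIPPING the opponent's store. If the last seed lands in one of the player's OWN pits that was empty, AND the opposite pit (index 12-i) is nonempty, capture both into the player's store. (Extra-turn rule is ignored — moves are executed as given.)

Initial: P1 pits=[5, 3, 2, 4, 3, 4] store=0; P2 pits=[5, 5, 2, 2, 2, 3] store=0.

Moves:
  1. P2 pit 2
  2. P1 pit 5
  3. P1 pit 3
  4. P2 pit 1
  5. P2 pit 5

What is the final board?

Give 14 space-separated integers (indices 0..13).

Answer: 7 4 3 0 4 1 2 7 0 2 4 4 0 2

Derivation:
Move 1: P2 pit2 -> P1=[5,3,2,4,3,4](0) P2=[5,5,0,3,3,3](0)
Move 2: P1 pit5 -> P1=[5,3,2,4,3,0](1) P2=[6,6,1,3,3,3](0)
Move 3: P1 pit3 -> P1=[5,3,2,0,4,1](2) P2=[7,6,1,3,3,3](0)
Move 4: P2 pit1 -> P1=[6,3,2,0,4,1](2) P2=[7,0,2,4,4,4](1)
Move 5: P2 pit5 -> P1=[7,4,3,0,4,1](2) P2=[7,0,2,4,4,0](2)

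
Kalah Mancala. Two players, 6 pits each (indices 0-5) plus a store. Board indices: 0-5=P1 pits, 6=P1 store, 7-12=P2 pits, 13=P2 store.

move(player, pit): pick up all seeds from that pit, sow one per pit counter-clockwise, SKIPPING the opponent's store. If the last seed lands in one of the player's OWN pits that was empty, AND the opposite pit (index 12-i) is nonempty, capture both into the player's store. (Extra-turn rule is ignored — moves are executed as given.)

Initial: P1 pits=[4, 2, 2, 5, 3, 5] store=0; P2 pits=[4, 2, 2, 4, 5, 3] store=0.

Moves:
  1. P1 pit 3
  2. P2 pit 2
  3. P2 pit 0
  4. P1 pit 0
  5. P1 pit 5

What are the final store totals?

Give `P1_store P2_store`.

Answer: 2 0

Derivation:
Move 1: P1 pit3 -> P1=[4,2,2,0,4,6](1) P2=[5,3,2,4,5,3](0)
Move 2: P2 pit2 -> P1=[4,2,2,0,4,6](1) P2=[5,3,0,5,6,3](0)
Move 3: P2 pit0 -> P1=[4,2,2,0,4,6](1) P2=[0,4,1,6,7,4](0)
Move 4: P1 pit0 -> P1=[0,3,3,1,5,6](1) P2=[0,4,1,6,7,4](0)
Move 5: P1 pit5 -> P1=[0,3,3,1,5,0](2) P2=[1,5,2,7,8,4](0)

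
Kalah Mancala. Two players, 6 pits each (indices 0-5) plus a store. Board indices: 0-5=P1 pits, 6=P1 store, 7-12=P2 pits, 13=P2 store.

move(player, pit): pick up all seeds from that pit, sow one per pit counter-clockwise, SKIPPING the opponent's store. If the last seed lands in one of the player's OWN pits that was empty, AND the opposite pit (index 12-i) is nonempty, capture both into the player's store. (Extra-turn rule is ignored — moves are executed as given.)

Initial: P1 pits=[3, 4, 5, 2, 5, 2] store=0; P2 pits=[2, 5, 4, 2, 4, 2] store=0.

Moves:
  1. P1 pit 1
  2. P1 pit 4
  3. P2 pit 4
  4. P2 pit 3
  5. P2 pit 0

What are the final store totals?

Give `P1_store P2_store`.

Answer: 1 9

Derivation:
Move 1: P1 pit1 -> P1=[3,0,6,3,6,3](0) P2=[2,5,4,2,4,2](0)
Move 2: P1 pit4 -> P1=[3,0,6,3,0,4](1) P2=[3,6,5,3,4,2](0)
Move 3: P2 pit4 -> P1=[4,1,6,3,0,4](1) P2=[3,6,5,3,0,3](1)
Move 4: P2 pit3 -> P1=[4,1,6,3,0,4](1) P2=[3,6,5,0,1,4](2)
Move 5: P2 pit0 -> P1=[4,1,0,3,0,4](1) P2=[0,7,6,0,1,4](9)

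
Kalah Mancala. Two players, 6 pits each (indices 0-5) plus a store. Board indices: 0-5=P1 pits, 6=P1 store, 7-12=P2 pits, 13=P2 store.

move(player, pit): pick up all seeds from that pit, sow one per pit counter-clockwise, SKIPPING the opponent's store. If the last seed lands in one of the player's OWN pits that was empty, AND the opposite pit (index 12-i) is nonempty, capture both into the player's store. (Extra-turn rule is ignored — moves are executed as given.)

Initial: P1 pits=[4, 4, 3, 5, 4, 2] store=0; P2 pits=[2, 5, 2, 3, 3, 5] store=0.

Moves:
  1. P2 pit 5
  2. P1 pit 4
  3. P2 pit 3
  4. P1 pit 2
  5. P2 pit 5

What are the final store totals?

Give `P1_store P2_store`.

Answer: 2 3

Derivation:
Move 1: P2 pit5 -> P1=[5,5,4,6,4,2](0) P2=[2,5,2,3,3,0](1)
Move 2: P1 pit4 -> P1=[5,5,4,6,0,3](1) P2=[3,6,2,3,3,0](1)
Move 3: P2 pit3 -> P1=[5,5,4,6,0,3](1) P2=[3,6,2,0,4,1](2)
Move 4: P1 pit2 -> P1=[5,5,0,7,1,4](2) P2=[3,6,2,0,4,1](2)
Move 5: P2 pit5 -> P1=[5,5,0,7,1,4](2) P2=[3,6,2,0,4,0](3)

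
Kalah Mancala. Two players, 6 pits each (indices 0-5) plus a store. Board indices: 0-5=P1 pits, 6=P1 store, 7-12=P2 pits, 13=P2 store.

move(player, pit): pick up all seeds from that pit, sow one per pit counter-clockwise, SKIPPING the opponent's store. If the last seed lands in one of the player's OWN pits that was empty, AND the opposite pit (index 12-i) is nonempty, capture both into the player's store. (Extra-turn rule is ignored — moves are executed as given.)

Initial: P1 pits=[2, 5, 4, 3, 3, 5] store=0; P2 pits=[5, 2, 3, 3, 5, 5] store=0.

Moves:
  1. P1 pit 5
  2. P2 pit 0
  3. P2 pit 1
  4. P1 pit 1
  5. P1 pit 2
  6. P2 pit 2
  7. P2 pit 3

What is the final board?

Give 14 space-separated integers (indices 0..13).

Answer: 4 2 1 6 5 2 3 1 0 0 0 9 9 3

Derivation:
Move 1: P1 pit5 -> P1=[2,5,4,3,3,0](1) P2=[6,3,4,4,5,5](0)
Move 2: P2 pit0 -> P1=[2,5,4,3,3,0](1) P2=[0,4,5,5,6,6](1)
Move 3: P2 pit1 -> P1=[2,5,4,3,3,0](1) P2=[0,0,6,6,7,7](1)
Move 4: P1 pit1 -> P1=[2,0,5,4,4,1](2) P2=[0,0,6,6,7,7](1)
Move 5: P1 pit2 -> P1=[2,0,0,5,5,2](3) P2=[1,0,6,6,7,7](1)
Move 6: P2 pit2 -> P1=[3,1,0,5,5,2](3) P2=[1,0,0,7,8,8](2)
Move 7: P2 pit3 -> P1=[4,2,1,6,5,2](3) P2=[1,0,0,0,9,9](3)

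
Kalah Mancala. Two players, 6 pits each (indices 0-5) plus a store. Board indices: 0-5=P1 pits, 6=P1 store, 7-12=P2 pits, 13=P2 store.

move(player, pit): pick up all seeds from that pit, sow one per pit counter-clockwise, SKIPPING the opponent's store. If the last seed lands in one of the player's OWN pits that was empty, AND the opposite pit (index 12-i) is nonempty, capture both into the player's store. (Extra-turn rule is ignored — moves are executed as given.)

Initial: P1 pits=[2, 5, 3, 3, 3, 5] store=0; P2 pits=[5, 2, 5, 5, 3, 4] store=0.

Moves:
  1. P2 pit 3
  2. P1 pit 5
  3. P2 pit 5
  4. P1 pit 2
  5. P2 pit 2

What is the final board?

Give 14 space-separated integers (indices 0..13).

Answer: 5 8 0 5 4 1 2 6 3 0 2 5 1 3

Derivation:
Move 1: P2 pit3 -> P1=[3,6,3,3,3,5](0) P2=[5,2,5,0,4,5](1)
Move 2: P1 pit5 -> P1=[3,6,3,3,3,0](1) P2=[6,3,6,1,4,5](1)
Move 3: P2 pit5 -> P1=[4,7,4,4,3,0](1) P2=[6,3,6,1,4,0](2)
Move 4: P1 pit2 -> P1=[4,7,0,5,4,1](2) P2=[6,3,6,1,4,0](2)
Move 5: P2 pit2 -> P1=[5,8,0,5,4,1](2) P2=[6,3,0,2,5,1](3)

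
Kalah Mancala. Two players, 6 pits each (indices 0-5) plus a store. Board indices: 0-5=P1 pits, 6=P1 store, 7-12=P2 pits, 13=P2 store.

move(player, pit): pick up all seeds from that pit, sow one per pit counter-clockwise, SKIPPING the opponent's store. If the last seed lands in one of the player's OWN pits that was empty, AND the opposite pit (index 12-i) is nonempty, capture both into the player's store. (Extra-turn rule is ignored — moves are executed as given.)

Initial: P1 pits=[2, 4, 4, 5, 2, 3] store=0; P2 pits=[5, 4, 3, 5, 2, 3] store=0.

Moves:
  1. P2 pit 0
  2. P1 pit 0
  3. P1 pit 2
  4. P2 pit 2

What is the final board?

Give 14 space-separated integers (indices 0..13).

Move 1: P2 pit0 -> P1=[2,4,4,5,2,3](0) P2=[0,5,4,6,3,4](0)
Move 2: P1 pit0 -> P1=[0,5,5,5,2,3](0) P2=[0,5,4,6,3,4](0)
Move 3: P1 pit2 -> P1=[0,5,0,6,3,4](1) P2=[1,5,4,6,3,4](0)
Move 4: P2 pit2 -> P1=[0,5,0,6,3,4](1) P2=[1,5,0,7,4,5](1)

Answer: 0 5 0 6 3 4 1 1 5 0 7 4 5 1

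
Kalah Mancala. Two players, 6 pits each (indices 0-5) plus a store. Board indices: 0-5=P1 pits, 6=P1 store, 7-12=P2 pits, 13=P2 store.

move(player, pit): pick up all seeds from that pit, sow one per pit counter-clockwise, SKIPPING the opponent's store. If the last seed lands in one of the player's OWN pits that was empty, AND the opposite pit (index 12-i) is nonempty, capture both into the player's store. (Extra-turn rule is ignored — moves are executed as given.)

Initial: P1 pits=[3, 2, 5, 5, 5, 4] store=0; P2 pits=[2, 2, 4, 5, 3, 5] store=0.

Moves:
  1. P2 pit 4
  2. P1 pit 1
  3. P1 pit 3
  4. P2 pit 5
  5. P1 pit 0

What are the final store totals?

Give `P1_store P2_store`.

Answer: 1 2

Derivation:
Move 1: P2 pit4 -> P1=[4,2,5,5,5,4](0) P2=[2,2,4,5,0,6](1)
Move 2: P1 pit1 -> P1=[4,0,6,6,5,4](0) P2=[2,2,4,5,0,6](1)
Move 3: P1 pit3 -> P1=[4,0,6,0,6,5](1) P2=[3,3,5,5,0,6](1)
Move 4: P2 pit5 -> P1=[5,1,7,1,7,5](1) P2=[3,3,5,5,0,0](2)
Move 5: P1 pit0 -> P1=[0,2,8,2,8,6](1) P2=[3,3,5,5,0,0](2)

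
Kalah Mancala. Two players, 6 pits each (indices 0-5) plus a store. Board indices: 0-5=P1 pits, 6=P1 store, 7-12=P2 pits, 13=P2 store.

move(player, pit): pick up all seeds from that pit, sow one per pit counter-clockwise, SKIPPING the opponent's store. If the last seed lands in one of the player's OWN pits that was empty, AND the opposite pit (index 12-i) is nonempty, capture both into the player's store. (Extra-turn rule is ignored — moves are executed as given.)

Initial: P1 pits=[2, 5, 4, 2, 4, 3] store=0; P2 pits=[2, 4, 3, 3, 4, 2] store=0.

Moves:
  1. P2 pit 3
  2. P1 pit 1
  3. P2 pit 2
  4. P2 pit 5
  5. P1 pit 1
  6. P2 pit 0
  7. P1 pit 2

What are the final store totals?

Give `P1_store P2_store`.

Move 1: P2 pit3 -> P1=[2,5,4,2,4,3](0) P2=[2,4,3,0,5,3](1)
Move 2: P1 pit1 -> P1=[2,0,5,3,5,4](1) P2=[2,4,3,0,5,3](1)
Move 3: P2 pit2 -> P1=[2,0,5,3,5,4](1) P2=[2,4,0,1,6,4](1)
Move 4: P2 pit5 -> P1=[3,1,6,3,5,4](1) P2=[2,4,0,1,6,0](2)
Move 5: P1 pit1 -> P1=[3,0,7,3,5,4](1) P2=[2,4,0,1,6,0](2)
Move 6: P2 pit0 -> P1=[3,0,7,0,5,4](1) P2=[0,5,0,1,6,0](6)
Move 7: P1 pit2 -> P1=[3,0,0,1,6,5](2) P2=[1,6,1,1,6,0](6)

Answer: 2 6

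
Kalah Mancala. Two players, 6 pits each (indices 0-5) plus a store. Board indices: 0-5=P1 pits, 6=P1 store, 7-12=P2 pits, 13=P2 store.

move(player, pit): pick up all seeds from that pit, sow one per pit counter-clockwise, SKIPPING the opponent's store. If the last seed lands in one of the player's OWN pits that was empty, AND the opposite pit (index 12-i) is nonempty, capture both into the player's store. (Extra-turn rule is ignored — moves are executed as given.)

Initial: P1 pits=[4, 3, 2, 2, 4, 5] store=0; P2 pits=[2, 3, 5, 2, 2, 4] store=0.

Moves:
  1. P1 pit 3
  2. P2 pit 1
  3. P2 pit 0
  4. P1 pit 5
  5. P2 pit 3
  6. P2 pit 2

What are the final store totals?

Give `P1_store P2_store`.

Move 1: P1 pit3 -> P1=[4,3,2,0,5,6](0) P2=[2,3,5,2,2,4](0)
Move 2: P2 pit1 -> P1=[4,3,2,0,5,6](0) P2=[2,0,6,3,3,4](0)
Move 3: P2 pit0 -> P1=[4,3,2,0,5,6](0) P2=[0,1,7,3,3,4](0)
Move 4: P1 pit5 -> P1=[4,3,2,0,5,0](1) P2=[1,2,8,4,4,4](0)
Move 5: P2 pit3 -> P1=[5,3,2,0,5,0](1) P2=[1,2,8,0,5,5](1)
Move 6: P2 pit2 -> P1=[6,4,3,1,5,0](1) P2=[1,2,0,1,6,6](2)

Answer: 1 2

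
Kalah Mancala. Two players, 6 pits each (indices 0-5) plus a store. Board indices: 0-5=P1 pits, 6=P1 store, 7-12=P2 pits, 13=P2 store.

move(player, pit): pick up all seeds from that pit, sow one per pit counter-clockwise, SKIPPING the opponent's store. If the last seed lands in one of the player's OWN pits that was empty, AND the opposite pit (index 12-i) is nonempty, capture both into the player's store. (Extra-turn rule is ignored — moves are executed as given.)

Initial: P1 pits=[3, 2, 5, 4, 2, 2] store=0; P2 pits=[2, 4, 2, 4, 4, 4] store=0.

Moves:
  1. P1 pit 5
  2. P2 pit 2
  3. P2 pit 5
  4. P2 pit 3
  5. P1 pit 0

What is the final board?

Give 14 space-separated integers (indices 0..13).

Move 1: P1 pit5 -> P1=[3,2,5,4,2,0](1) P2=[3,4,2,4,4,4](0)
Move 2: P2 pit2 -> P1=[3,2,5,4,2,0](1) P2=[3,4,0,5,5,4](0)
Move 3: P2 pit5 -> P1=[4,3,6,4,2,0](1) P2=[3,4,0,5,5,0](1)
Move 4: P2 pit3 -> P1=[5,4,6,4,2,0](1) P2=[3,4,0,0,6,1](2)
Move 5: P1 pit0 -> P1=[0,5,7,5,3,0](5) P2=[0,4,0,0,6,1](2)

Answer: 0 5 7 5 3 0 5 0 4 0 0 6 1 2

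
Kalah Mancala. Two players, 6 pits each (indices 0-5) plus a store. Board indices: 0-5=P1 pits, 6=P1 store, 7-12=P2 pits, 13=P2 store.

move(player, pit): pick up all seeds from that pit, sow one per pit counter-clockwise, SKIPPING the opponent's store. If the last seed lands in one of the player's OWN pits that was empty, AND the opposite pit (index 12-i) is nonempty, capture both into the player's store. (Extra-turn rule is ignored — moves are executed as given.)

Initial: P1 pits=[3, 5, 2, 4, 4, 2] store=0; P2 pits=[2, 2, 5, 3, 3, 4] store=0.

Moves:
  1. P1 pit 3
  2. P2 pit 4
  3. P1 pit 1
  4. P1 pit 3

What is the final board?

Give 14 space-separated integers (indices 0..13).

Move 1: P1 pit3 -> P1=[3,5,2,0,5,3](1) P2=[3,2,5,3,3,4](0)
Move 2: P2 pit4 -> P1=[4,5,2,0,5,3](1) P2=[3,2,5,3,0,5](1)
Move 3: P1 pit1 -> P1=[4,0,3,1,6,4](2) P2=[3,2,5,3,0,5](1)
Move 4: P1 pit3 -> P1=[4,0,3,0,7,4](2) P2=[3,2,5,3,0,5](1)

Answer: 4 0 3 0 7 4 2 3 2 5 3 0 5 1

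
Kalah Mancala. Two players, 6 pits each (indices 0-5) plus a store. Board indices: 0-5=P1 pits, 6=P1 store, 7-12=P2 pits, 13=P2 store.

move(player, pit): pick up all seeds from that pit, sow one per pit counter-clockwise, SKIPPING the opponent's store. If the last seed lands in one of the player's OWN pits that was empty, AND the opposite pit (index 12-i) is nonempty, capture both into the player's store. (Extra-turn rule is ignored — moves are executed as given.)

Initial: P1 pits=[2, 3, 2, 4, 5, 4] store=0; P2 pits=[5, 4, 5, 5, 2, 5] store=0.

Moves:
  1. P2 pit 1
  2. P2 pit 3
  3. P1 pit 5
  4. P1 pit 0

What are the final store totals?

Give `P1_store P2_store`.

Answer: 1 1

Derivation:
Move 1: P2 pit1 -> P1=[2,3,2,4,5,4](0) P2=[5,0,6,6,3,6](0)
Move 2: P2 pit3 -> P1=[3,4,3,4,5,4](0) P2=[5,0,6,0,4,7](1)
Move 3: P1 pit5 -> P1=[3,4,3,4,5,0](1) P2=[6,1,7,0,4,7](1)
Move 4: P1 pit0 -> P1=[0,5,4,5,5,0](1) P2=[6,1,7,0,4,7](1)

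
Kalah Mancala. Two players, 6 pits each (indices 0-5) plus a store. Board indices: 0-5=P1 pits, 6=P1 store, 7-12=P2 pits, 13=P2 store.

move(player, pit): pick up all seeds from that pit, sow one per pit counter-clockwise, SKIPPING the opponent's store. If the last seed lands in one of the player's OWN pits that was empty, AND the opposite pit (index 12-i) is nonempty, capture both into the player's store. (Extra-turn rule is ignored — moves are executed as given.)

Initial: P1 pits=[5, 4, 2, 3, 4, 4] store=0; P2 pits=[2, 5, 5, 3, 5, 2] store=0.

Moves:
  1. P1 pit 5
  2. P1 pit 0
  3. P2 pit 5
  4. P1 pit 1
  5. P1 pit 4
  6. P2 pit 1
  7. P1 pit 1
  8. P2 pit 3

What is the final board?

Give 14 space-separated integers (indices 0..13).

Move 1: P1 pit5 -> P1=[5,4,2,3,4,0](1) P2=[3,6,6,3,5,2](0)
Move 2: P1 pit0 -> P1=[0,5,3,4,5,0](5) P2=[0,6,6,3,5,2](0)
Move 3: P2 pit5 -> P1=[1,5,3,4,5,0](5) P2=[0,6,6,3,5,0](1)
Move 4: P1 pit1 -> P1=[1,0,4,5,6,1](6) P2=[0,6,6,3,5,0](1)
Move 5: P1 pit4 -> P1=[1,0,4,5,0,2](7) P2=[1,7,7,4,5,0](1)
Move 6: P2 pit1 -> P1=[2,1,4,5,0,2](7) P2=[1,0,8,5,6,1](2)
Move 7: P1 pit1 -> P1=[2,0,5,5,0,2](7) P2=[1,0,8,5,6,1](2)
Move 8: P2 pit3 -> P1=[3,1,5,5,0,2](7) P2=[1,0,8,0,7,2](3)

Answer: 3 1 5 5 0 2 7 1 0 8 0 7 2 3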